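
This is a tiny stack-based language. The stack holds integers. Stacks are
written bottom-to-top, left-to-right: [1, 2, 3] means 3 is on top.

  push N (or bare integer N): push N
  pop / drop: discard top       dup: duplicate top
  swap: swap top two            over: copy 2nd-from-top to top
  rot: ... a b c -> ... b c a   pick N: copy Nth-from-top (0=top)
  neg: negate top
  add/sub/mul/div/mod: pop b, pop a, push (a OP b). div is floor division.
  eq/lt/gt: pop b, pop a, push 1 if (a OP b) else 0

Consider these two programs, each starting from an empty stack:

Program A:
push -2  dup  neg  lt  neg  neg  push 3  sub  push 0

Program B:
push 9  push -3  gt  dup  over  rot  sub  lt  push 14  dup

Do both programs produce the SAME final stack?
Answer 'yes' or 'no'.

Program A trace:
  After 'push -2': [-2]
  After 'dup': [-2, -2]
  After 'neg': [-2, 2]
  After 'lt': [1]
  After 'neg': [-1]
  After 'neg': [1]
  After 'push 3': [1, 3]
  After 'sub': [-2]
  After 'push 0': [-2, 0]
Program A final stack: [-2, 0]

Program B trace:
  After 'push 9': [9]
  After 'push -3': [9, -3]
  After 'gt': [1]
  After 'dup': [1, 1]
  After 'over': [1, 1, 1]
  After 'rot': [1, 1, 1]
  After 'sub': [1, 0]
  After 'lt': [0]
  After 'push 14': [0, 14]
  After 'dup': [0, 14, 14]
Program B final stack: [0, 14, 14]
Same: no

Answer: no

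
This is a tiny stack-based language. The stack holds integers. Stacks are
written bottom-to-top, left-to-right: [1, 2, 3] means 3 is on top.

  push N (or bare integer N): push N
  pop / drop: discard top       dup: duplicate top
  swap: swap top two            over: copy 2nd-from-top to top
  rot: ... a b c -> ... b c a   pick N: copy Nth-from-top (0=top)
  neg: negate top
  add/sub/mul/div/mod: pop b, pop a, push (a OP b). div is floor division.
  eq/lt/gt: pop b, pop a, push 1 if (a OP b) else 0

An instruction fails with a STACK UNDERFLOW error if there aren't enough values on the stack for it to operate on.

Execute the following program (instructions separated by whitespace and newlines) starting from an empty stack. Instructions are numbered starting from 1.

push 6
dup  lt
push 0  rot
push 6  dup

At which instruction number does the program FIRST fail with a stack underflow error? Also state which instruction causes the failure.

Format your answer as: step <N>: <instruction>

Answer: step 5: rot

Derivation:
Step 1 ('push 6'): stack = [6], depth = 1
Step 2 ('dup'): stack = [6, 6], depth = 2
Step 3 ('lt'): stack = [0], depth = 1
Step 4 ('push 0'): stack = [0, 0], depth = 2
Step 5 ('rot'): needs 3 value(s) but depth is 2 — STACK UNDERFLOW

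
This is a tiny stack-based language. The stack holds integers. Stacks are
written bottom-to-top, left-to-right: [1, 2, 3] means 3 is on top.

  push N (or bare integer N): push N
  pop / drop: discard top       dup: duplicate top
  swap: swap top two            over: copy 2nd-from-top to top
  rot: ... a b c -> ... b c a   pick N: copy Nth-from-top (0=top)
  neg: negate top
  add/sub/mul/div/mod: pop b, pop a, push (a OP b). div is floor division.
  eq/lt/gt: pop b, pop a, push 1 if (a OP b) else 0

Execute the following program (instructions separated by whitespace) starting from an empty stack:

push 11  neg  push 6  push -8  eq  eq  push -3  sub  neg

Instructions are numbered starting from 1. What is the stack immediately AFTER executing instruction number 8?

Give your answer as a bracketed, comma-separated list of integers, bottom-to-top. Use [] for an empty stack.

Answer: [3]

Derivation:
Step 1 ('push 11'): [11]
Step 2 ('neg'): [-11]
Step 3 ('push 6'): [-11, 6]
Step 4 ('push -8'): [-11, 6, -8]
Step 5 ('eq'): [-11, 0]
Step 6 ('eq'): [0]
Step 7 ('push -3'): [0, -3]
Step 8 ('sub'): [3]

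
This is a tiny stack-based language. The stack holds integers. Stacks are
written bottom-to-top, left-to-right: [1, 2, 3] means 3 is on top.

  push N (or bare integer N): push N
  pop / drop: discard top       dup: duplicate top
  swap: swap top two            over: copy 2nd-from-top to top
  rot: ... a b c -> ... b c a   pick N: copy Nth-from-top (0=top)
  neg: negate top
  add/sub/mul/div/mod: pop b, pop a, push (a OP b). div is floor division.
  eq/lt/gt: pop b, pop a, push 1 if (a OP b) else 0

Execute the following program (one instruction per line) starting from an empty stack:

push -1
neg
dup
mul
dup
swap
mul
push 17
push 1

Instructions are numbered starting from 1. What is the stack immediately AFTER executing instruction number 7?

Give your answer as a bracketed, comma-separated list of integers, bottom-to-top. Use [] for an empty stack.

Answer: [1]

Derivation:
Step 1 ('push -1'): [-1]
Step 2 ('neg'): [1]
Step 3 ('dup'): [1, 1]
Step 4 ('mul'): [1]
Step 5 ('dup'): [1, 1]
Step 6 ('swap'): [1, 1]
Step 7 ('mul'): [1]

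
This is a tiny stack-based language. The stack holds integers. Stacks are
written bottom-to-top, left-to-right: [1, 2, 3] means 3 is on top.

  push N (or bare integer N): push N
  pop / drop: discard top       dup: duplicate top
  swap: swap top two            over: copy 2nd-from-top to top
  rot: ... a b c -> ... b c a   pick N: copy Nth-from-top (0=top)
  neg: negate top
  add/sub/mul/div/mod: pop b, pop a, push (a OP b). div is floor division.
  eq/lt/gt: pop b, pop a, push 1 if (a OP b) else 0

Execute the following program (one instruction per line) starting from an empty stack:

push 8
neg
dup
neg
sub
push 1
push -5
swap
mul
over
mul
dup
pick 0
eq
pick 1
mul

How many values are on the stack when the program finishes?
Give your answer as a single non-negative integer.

Answer: 3

Derivation:
After 'push 8': stack = [8] (depth 1)
After 'neg': stack = [-8] (depth 1)
After 'dup': stack = [-8, -8] (depth 2)
After 'neg': stack = [-8, 8] (depth 2)
After 'sub': stack = [-16] (depth 1)
After 'push 1': stack = [-16, 1] (depth 2)
After 'push -5': stack = [-16, 1, -5] (depth 3)
After 'swap': stack = [-16, -5, 1] (depth 3)
After 'mul': stack = [-16, -5] (depth 2)
After 'over': stack = [-16, -5, -16] (depth 3)
After 'mul': stack = [-16, 80] (depth 2)
After 'dup': stack = [-16, 80, 80] (depth 3)
After 'pick 0': stack = [-16, 80, 80, 80] (depth 4)
After 'eq': stack = [-16, 80, 1] (depth 3)
After 'pick 1': stack = [-16, 80, 1, 80] (depth 4)
After 'mul': stack = [-16, 80, 80] (depth 3)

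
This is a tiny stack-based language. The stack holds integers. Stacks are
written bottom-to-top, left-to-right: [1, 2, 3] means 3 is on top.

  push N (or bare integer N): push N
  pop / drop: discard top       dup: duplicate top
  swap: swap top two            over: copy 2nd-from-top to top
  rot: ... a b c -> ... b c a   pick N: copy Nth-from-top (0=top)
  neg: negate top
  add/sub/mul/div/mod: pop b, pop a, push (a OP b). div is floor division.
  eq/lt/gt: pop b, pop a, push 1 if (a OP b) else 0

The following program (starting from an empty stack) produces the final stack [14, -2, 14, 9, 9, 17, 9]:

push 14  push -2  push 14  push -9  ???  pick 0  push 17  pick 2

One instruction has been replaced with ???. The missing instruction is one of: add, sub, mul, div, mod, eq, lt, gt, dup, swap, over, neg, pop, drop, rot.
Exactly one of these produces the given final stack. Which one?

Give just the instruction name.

Answer: neg

Derivation:
Stack before ???: [14, -2, 14, -9]
Stack after ???:  [14, -2, 14, 9]
The instruction that transforms [14, -2, 14, -9] -> [14, -2, 14, 9] is: neg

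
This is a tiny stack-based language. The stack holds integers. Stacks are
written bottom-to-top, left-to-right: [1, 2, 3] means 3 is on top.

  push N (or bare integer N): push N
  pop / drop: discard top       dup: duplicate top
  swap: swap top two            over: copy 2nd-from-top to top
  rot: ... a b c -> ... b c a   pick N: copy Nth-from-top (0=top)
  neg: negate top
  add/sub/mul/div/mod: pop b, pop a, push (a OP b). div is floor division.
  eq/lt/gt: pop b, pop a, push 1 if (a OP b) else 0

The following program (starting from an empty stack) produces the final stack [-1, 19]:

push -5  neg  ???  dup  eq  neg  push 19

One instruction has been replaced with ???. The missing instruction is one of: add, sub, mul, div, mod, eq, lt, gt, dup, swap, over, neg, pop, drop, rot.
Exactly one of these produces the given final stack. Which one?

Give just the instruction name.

Stack before ???: [5]
Stack after ???:  [-5]
The instruction that transforms [5] -> [-5] is: neg

Answer: neg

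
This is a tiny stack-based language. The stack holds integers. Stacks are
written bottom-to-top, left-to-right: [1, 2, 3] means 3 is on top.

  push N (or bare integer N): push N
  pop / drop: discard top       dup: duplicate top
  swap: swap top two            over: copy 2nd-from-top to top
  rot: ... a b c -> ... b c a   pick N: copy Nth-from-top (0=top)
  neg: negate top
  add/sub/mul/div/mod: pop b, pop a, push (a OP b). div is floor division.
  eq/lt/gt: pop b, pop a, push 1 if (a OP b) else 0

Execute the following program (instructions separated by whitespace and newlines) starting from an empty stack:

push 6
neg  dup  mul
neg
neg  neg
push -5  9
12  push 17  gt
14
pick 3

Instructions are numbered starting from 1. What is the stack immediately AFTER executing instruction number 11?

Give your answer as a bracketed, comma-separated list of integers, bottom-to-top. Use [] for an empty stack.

Step 1 ('push 6'): [6]
Step 2 ('neg'): [-6]
Step 3 ('dup'): [-6, -6]
Step 4 ('mul'): [36]
Step 5 ('neg'): [-36]
Step 6 ('neg'): [36]
Step 7 ('neg'): [-36]
Step 8 ('push -5'): [-36, -5]
Step 9 ('9'): [-36, -5, 9]
Step 10 ('12'): [-36, -5, 9, 12]
Step 11 ('push 17'): [-36, -5, 9, 12, 17]

Answer: [-36, -5, 9, 12, 17]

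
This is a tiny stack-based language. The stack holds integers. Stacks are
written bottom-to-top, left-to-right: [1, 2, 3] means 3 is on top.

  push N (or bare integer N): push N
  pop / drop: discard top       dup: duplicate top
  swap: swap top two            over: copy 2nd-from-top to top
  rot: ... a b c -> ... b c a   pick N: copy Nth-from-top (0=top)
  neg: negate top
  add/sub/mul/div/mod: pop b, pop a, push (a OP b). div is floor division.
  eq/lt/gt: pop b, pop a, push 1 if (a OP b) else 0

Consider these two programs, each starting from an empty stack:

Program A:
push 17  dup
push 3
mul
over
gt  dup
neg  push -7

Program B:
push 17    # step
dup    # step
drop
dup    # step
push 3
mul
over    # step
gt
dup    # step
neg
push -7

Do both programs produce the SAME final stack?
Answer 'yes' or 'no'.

Program A trace:
  After 'push 17': [17]
  After 'dup': [17, 17]
  After 'push 3': [17, 17, 3]
  After 'mul': [17, 51]
  After 'over': [17, 51, 17]
  After 'gt': [17, 1]
  After 'dup': [17, 1, 1]
  After 'neg': [17, 1, -1]
  After 'push -7': [17, 1, -1, -7]
Program A final stack: [17, 1, -1, -7]

Program B trace:
  After 'push 17': [17]
  After 'dup': [17, 17]
  After 'drop': [17]
  After 'dup': [17, 17]
  After 'push 3': [17, 17, 3]
  After 'mul': [17, 51]
  After 'over': [17, 51, 17]
  After 'gt': [17, 1]
  After 'dup': [17, 1, 1]
  After 'neg': [17, 1, -1]
  After 'push -7': [17, 1, -1, -7]
Program B final stack: [17, 1, -1, -7]
Same: yes

Answer: yes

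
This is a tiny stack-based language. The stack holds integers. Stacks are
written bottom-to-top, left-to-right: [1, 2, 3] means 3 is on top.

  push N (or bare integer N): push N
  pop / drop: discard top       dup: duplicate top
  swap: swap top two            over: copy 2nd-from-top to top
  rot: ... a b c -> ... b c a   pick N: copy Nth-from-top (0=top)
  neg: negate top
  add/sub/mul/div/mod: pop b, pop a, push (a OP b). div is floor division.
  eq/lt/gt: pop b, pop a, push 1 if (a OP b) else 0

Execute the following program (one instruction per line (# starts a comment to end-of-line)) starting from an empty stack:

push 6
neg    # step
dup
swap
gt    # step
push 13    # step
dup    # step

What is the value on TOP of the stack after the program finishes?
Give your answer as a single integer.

After 'push 6': [6]
After 'neg': [-6]
After 'dup': [-6, -6]
After 'swap': [-6, -6]
After 'gt': [0]
After 'push 13': [0, 13]
After 'dup': [0, 13, 13]

Answer: 13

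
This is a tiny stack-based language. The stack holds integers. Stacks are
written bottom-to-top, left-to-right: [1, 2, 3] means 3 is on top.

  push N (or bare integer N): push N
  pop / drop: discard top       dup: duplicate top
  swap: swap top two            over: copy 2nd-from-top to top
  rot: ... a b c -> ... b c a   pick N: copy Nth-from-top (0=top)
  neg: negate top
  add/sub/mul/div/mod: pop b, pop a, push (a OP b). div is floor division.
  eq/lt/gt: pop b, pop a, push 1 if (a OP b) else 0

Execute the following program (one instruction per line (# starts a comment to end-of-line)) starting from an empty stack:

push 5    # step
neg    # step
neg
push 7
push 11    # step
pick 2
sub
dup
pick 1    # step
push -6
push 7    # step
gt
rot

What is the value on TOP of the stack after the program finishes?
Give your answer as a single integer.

Answer: 6

Derivation:
After 'push 5': [5]
After 'neg': [-5]
After 'neg': [5]
After 'push 7': [5, 7]
After 'push 11': [5, 7, 11]
After 'pick 2': [5, 7, 11, 5]
After 'sub': [5, 7, 6]
After 'dup': [5, 7, 6, 6]
After 'pick 1': [5, 7, 6, 6, 6]
After 'push -6': [5, 7, 6, 6, 6, -6]
After 'push 7': [5, 7, 6, 6, 6, -6, 7]
After 'gt': [5, 7, 6, 6, 6, 0]
After 'rot': [5, 7, 6, 6, 0, 6]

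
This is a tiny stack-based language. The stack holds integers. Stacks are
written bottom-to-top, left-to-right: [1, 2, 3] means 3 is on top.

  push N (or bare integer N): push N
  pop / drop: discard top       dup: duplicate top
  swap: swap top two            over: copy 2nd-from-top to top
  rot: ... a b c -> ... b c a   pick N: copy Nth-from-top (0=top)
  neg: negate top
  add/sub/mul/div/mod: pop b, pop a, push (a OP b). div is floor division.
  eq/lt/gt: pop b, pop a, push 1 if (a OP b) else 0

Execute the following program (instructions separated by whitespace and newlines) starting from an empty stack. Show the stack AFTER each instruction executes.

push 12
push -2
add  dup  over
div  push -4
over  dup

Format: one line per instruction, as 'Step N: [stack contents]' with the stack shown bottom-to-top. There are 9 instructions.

Step 1: [12]
Step 2: [12, -2]
Step 3: [10]
Step 4: [10, 10]
Step 5: [10, 10, 10]
Step 6: [10, 1]
Step 7: [10, 1, -4]
Step 8: [10, 1, -4, 1]
Step 9: [10, 1, -4, 1, 1]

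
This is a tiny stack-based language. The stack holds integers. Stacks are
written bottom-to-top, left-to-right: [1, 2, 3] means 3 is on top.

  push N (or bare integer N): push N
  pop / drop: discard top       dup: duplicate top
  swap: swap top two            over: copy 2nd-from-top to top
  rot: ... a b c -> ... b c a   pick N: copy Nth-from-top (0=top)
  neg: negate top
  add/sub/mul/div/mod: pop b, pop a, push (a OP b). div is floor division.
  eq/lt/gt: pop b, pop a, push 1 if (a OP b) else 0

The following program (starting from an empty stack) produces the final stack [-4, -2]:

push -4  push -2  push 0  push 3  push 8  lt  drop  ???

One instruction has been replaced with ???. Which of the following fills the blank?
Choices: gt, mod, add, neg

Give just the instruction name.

Answer: add

Derivation:
Stack before ???: [-4, -2, 0]
Stack after ???:  [-4, -2]
Checking each choice:
  gt: produces [-4, 0]
  mod: modulo by zero
  add: MATCH
  neg: produces [-4, -2, 0]


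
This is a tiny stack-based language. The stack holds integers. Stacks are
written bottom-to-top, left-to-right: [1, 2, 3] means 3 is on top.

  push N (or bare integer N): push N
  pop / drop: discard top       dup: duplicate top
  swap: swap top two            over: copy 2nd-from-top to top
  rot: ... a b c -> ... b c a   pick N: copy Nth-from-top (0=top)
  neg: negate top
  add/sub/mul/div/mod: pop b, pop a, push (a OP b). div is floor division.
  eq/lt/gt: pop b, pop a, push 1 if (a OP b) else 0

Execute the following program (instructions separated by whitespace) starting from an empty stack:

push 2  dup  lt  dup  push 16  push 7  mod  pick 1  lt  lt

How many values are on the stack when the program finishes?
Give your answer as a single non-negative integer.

Answer: 2

Derivation:
After 'push 2': stack = [2] (depth 1)
After 'dup': stack = [2, 2] (depth 2)
After 'lt': stack = [0] (depth 1)
After 'dup': stack = [0, 0] (depth 2)
After 'push 16': stack = [0, 0, 16] (depth 3)
After 'push 7': stack = [0, 0, 16, 7] (depth 4)
After 'mod': stack = [0, 0, 2] (depth 3)
After 'pick 1': stack = [0, 0, 2, 0] (depth 4)
After 'lt': stack = [0, 0, 0] (depth 3)
After 'lt': stack = [0, 0] (depth 2)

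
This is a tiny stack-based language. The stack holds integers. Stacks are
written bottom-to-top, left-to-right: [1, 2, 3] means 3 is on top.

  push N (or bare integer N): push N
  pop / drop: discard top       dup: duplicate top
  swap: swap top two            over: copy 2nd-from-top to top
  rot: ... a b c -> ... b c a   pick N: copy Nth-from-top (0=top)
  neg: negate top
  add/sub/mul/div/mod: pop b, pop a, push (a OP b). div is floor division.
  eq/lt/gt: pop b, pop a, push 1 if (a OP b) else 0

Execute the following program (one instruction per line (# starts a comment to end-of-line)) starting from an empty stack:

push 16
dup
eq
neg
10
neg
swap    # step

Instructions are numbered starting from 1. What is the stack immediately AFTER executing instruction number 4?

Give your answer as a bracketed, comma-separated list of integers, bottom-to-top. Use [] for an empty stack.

Answer: [-1]

Derivation:
Step 1 ('push 16'): [16]
Step 2 ('dup'): [16, 16]
Step 3 ('eq'): [1]
Step 4 ('neg'): [-1]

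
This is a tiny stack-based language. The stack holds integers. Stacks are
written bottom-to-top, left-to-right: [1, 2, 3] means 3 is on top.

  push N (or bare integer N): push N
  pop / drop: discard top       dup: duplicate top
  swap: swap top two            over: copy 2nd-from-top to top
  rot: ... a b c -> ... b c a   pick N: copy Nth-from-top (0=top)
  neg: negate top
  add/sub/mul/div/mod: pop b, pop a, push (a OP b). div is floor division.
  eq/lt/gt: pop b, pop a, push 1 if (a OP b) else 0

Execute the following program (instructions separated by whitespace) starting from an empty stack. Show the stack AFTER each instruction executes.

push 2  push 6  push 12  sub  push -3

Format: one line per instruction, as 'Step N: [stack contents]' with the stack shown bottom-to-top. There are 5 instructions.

Step 1: [2]
Step 2: [2, 6]
Step 3: [2, 6, 12]
Step 4: [2, -6]
Step 5: [2, -6, -3]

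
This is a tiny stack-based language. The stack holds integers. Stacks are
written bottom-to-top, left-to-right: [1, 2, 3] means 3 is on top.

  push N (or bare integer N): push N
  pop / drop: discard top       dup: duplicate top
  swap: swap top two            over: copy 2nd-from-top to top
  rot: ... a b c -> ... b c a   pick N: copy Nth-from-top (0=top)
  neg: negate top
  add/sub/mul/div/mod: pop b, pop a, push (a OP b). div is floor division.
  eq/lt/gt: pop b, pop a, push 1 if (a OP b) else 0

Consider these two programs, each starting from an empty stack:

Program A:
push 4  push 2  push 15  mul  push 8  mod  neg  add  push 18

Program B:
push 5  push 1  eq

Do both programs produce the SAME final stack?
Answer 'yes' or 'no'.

Answer: no

Derivation:
Program A trace:
  After 'push 4': [4]
  After 'push 2': [4, 2]
  After 'push 15': [4, 2, 15]
  After 'mul': [4, 30]
  After 'push 8': [4, 30, 8]
  After 'mod': [4, 6]
  After 'neg': [4, -6]
  After 'add': [-2]
  After 'push 18': [-2, 18]
Program A final stack: [-2, 18]

Program B trace:
  After 'push 5': [5]
  After 'push 1': [5, 1]
  After 'eq': [0]
Program B final stack: [0]
Same: no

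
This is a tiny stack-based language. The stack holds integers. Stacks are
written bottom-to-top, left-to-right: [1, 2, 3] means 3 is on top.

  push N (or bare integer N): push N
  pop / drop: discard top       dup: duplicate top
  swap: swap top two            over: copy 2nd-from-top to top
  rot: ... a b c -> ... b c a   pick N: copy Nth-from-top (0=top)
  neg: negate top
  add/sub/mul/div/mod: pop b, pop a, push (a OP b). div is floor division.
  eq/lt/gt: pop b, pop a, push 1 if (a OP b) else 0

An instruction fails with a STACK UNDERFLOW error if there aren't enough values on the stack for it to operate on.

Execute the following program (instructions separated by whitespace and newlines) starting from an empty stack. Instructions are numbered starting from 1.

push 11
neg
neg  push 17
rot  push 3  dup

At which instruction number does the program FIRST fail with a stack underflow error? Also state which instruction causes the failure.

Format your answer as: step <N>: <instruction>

Step 1 ('push 11'): stack = [11], depth = 1
Step 2 ('neg'): stack = [-11], depth = 1
Step 3 ('neg'): stack = [11], depth = 1
Step 4 ('push 17'): stack = [11, 17], depth = 2
Step 5 ('rot'): needs 3 value(s) but depth is 2 — STACK UNDERFLOW

Answer: step 5: rot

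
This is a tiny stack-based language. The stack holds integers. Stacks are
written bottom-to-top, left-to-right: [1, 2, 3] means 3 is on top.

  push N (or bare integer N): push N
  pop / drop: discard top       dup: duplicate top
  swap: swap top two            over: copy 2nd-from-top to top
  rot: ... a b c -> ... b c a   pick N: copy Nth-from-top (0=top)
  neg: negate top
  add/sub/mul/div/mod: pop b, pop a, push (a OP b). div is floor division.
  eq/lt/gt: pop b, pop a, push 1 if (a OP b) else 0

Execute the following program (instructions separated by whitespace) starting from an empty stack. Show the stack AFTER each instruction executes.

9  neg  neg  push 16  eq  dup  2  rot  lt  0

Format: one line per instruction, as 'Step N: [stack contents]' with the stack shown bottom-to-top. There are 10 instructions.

Step 1: [9]
Step 2: [-9]
Step 3: [9]
Step 4: [9, 16]
Step 5: [0]
Step 6: [0, 0]
Step 7: [0, 0, 2]
Step 8: [0, 2, 0]
Step 9: [0, 0]
Step 10: [0, 0, 0]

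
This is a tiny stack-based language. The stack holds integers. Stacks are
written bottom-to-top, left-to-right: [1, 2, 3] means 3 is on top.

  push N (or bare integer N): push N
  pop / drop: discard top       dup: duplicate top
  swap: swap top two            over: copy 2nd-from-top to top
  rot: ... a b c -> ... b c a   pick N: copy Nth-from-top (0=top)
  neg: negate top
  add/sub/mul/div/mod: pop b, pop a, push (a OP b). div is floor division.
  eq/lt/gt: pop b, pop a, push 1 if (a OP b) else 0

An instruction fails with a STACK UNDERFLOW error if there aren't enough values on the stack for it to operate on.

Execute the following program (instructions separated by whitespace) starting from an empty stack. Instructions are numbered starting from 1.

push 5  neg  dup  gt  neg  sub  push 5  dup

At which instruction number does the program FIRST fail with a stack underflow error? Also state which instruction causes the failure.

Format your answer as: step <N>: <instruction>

Answer: step 6: sub

Derivation:
Step 1 ('push 5'): stack = [5], depth = 1
Step 2 ('neg'): stack = [-5], depth = 1
Step 3 ('dup'): stack = [-5, -5], depth = 2
Step 4 ('gt'): stack = [0], depth = 1
Step 5 ('neg'): stack = [0], depth = 1
Step 6 ('sub'): needs 2 value(s) but depth is 1 — STACK UNDERFLOW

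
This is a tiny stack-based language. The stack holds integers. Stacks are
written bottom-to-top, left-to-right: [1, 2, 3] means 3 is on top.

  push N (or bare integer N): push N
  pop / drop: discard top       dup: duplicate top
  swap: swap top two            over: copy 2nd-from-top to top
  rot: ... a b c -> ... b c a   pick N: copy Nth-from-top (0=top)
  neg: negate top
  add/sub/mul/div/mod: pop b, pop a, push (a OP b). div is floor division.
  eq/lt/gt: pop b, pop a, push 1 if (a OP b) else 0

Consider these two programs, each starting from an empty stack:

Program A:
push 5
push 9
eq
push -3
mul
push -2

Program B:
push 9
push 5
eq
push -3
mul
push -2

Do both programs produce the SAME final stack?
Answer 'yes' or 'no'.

Answer: yes

Derivation:
Program A trace:
  After 'push 5': [5]
  After 'push 9': [5, 9]
  After 'eq': [0]
  After 'push -3': [0, -3]
  After 'mul': [0]
  After 'push -2': [0, -2]
Program A final stack: [0, -2]

Program B trace:
  After 'push 9': [9]
  After 'push 5': [9, 5]
  After 'eq': [0]
  After 'push -3': [0, -3]
  After 'mul': [0]
  After 'push -2': [0, -2]
Program B final stack: [0, -2]
Same: yes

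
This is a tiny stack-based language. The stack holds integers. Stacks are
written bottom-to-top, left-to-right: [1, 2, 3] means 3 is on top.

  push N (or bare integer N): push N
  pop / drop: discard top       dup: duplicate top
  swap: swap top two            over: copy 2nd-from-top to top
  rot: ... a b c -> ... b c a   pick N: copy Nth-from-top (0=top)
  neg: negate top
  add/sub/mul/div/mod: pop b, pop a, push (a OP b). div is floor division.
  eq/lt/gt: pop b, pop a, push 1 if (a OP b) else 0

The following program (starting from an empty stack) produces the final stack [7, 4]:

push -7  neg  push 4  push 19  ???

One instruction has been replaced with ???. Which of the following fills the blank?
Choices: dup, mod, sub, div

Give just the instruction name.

Answer: mod

Derivation:
Stack before ???: [7, 4, 19]
Stack after ???:  [7, 4]
Checking each choice:
  dup: produces [7, 4, 19, 19]
  mod: MATCH
  sub: produces [7, -15]
  div: produces [7, 0]


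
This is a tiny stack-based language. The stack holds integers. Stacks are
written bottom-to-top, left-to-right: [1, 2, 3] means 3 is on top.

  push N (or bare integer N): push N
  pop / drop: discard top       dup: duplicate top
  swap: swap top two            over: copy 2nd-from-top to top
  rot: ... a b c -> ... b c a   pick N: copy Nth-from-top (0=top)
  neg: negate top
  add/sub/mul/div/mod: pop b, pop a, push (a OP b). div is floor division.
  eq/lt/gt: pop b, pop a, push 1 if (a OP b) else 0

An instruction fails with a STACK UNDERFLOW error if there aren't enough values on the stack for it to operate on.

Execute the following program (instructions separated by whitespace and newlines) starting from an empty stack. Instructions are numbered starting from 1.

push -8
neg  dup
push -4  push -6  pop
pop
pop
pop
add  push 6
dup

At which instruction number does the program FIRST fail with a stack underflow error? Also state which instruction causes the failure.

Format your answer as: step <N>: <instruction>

Answer: step 10: add

Derivation:
Step 1 ('push -8'): stack = [-8], depth = 1
Step 2 ('neg'): stack = [8], depth = 1
Step 3 ('dup'): stack = [8, 8], depth = 2
Step 4 ('push -4'): stack = [8, 8, -4], depth = 3
Step 5 ('push -6'): stack = [8, 8, -4, -6], depth = 4
Step 6 ('pop'): stack = [8, 8, -4], depth = 3
Step 7 ('pop'): stack = [8, 8], depth = 2
Step 8 ('pop'): stack = [8], depth = 1
Step 9 ('pop'): stack = [], depth = 0
Step 10 ('add'): needs 2 value(s) but depth is 0 — STACK UNDERFLOW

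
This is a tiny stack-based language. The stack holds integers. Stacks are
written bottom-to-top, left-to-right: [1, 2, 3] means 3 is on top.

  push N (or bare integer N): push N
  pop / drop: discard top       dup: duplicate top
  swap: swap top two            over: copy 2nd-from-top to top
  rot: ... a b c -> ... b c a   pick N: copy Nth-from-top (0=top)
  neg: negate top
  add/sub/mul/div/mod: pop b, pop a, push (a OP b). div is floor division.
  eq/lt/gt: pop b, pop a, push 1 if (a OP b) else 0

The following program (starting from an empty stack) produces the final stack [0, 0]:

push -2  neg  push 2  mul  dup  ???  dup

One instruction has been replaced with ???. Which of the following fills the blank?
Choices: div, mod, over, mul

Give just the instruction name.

Stack before ???: [4, 4]
Stack after ???:  [0]
Checking each choice:
  div: produces [1, 1]
  mod: MATCH
  over: produces [4, 4, 4, 4]
  mul: produces [16, 16]


Answer: mod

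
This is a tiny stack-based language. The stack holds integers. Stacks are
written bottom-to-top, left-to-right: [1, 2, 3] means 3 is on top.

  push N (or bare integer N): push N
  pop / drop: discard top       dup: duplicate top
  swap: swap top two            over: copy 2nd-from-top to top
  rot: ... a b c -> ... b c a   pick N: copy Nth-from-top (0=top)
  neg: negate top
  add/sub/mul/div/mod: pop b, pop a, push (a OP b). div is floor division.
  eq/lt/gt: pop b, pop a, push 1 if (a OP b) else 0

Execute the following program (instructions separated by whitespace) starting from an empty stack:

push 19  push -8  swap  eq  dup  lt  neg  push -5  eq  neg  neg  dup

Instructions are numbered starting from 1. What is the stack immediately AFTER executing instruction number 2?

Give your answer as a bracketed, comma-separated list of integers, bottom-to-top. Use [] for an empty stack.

Step 1 ('push 19'): [19]
Step 2 ('push -8'): [19, -8]

Answer: [19, -8]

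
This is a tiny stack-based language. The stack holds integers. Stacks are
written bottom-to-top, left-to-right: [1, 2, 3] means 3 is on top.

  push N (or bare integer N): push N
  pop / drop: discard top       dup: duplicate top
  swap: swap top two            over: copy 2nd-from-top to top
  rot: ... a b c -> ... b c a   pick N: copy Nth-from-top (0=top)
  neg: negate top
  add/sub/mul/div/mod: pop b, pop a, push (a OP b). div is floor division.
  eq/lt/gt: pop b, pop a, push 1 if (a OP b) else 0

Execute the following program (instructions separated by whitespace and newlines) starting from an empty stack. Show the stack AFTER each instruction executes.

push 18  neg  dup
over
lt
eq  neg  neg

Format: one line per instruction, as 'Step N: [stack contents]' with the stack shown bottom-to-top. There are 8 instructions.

Step 1: [18]
Step 2: [-18]
Step 3: [-18, -18]
Step 4: [-18, -18, -18]
Step 5: [-18, 0]
Step 6: [0]
Step 7: [0]
Step 8: [0]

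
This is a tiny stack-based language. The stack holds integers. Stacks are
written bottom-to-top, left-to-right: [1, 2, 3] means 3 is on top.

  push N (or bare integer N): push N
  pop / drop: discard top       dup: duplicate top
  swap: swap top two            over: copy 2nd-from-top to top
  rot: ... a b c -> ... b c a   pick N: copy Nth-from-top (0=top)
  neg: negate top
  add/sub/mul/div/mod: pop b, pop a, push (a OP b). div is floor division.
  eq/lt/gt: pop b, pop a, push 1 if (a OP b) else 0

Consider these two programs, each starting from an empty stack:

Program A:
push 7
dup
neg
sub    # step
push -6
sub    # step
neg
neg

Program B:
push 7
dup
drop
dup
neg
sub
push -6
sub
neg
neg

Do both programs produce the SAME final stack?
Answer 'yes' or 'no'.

Answer: yes

Derivation:
Program A trace:
  After 'push 7': [7]
  After 'dup': [7, 7]
  After 'neg': [7, -7]
  After 'sub': [14]
  After 'push -6': [14, -6]
  After 'sub': [20]
  After 'neg': [-20]
  After 'neg': [20]
Program A final stack: [20]

Program B trace:
  After 'push 7': [7]
  After 'dup': [7, 7]
  After 'drop': [7]
  After 'dup': [7, 7]
  After 'neg': [7, -7]
  After 'sub': [14]
  After 'push -6': [14, -6]
  After 'sub': [20]
  After 'neg': [-20]
  After 'neg': [20]
Program B final stack: [20]
Same: yes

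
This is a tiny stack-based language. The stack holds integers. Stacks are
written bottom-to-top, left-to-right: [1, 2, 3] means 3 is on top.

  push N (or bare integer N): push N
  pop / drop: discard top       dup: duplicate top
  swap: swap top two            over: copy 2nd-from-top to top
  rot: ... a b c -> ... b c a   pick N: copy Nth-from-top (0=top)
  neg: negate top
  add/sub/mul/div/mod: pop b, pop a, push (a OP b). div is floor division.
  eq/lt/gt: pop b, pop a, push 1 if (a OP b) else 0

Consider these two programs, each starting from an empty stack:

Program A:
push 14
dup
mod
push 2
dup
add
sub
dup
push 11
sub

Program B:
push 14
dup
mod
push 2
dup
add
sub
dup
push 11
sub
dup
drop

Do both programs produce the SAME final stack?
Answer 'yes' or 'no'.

Answer: yes

Derivation:
Program A trace:
  After 'push 14': [14]
  After 'dup': [14, 14]
  After 'mod': [0]
  After 'push 2': [0, 2]
  After 'dup': [0, 2, 2]
  After 'add': [0, 4]
  After 'sub': [-4]
  After 'dup': [-4, -4]
  After 'push 11': [-4, -4, 11]
  After 'sub': [-4, -15]
Program A final stack: [-4, -15]

Program B trace:
  After 'push 14': [14]
  After 'dup': [14, 14]
  After 'mod': [0]
  After 'push 2': [0, 2]
  After 'dup': [0, 2, 2]
  After 'add': [0, 4]
  After 'sub': [-4]
  After 'dup': [-4, -4]
  After 'push 11': [-4, -4, 11]
  After 'sub': [-4, -15]
  After 'dup': [-4, -15, -15]
  After 'drop': [-4, -15]
Program B final stack: [-4, -15]
Same: yes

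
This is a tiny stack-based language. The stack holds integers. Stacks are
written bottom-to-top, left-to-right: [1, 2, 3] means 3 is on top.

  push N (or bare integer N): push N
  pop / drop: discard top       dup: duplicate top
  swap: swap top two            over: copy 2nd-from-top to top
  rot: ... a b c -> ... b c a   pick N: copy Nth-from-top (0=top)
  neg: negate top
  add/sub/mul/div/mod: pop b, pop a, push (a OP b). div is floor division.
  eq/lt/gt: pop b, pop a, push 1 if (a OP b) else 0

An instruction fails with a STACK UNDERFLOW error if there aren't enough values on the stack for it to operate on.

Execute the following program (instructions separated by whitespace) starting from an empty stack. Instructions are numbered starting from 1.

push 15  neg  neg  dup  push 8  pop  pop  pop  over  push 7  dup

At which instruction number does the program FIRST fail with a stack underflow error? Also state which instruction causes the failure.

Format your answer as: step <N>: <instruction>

Answer: step 9: over

Derivation:
Step 1 ('push 15'): stack = [15], depth = 1
Step 2 ('neg'): stack = [-15], depth = 1
Step 3 ('neg'): stack = [15], depth = 1
Step 4 ('dup'): stack = [15, 15], depth = 2
Step 5 ('push 8'): stack = [15, 15, 8], depth = 3
Step 6 ('pop'): stack = [15, 15], depth = 2
Step 7 ('pop'): stack = [15], depth = 1
Step 8 ('pop'): stack = [], depth = 0
Step 9 ('over'): needs 2 value(s) but depth is 0 — STACK UNDERFLOW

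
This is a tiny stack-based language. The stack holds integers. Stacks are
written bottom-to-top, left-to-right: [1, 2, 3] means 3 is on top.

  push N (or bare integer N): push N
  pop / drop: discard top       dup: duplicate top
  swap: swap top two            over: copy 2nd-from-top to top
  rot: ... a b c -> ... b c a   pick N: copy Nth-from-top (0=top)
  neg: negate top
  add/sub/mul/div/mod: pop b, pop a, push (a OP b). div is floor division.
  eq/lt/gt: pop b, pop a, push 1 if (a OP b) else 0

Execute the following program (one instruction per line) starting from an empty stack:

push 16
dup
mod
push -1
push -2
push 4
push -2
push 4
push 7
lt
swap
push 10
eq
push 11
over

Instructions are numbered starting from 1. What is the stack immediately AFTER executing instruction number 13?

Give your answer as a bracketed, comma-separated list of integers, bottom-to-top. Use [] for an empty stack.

Answer: [0, -1, -2, 4, 1, 0]

Derivation:
Step 1 ('push 16'): [16]
Step 2 ('dup'): [16, 16]
Step 3 ('mod'): [0]
Step 4 ('push -1'): [0, -1]
Step 5 ('push -2'): [0, -1, -2]
Step 6 ('push 4'): [0, -1, -2, 4]
Step 7 ('push -2'): [0, -1, -2, 4, -2]
Step 8 ('push 4'): [0, -1, -2, 4, -2, 4]
Step 9 ('push 7'): [0, -1, -2, 4, -2, 4, 7]
Step 10 ('lt'): [0, -1, -2, 4, -2, 1]
Step 11 ('swap'): [0, -1, -2, 4, 1, -2]
Step 12 ('push 10'): [0, -1, -2, 4, 1, -2, 10]
Step 13 ('eq'): [0, -1, -2, 4, 1, 0]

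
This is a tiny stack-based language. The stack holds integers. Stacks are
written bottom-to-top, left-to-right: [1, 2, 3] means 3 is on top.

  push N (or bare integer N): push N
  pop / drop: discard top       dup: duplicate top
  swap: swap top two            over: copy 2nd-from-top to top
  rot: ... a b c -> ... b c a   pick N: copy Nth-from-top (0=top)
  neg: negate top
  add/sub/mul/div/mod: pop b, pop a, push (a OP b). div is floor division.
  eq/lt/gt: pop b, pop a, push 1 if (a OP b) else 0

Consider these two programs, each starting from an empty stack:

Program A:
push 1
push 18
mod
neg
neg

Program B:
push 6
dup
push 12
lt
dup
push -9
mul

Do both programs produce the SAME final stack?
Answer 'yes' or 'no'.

Program A trace:
  After 'push 1': [1]
  After 'push 18': [1, 18]
  After 'mod': [1]
  After 'neg': [-1]
  After 'neg': [1]
Program A final stack: [1]

Program B trace:
  After 'push 6': [6]
  After 'dup': [6, 6]
  After 'push 12': [6, 6, 12]
  After 'lt': [6, 1]
  After 'dup': [6, 1, 1]
  After 'push -9': [6, 1, 1, -9]
  After 'mul': [6, 1, -9]
Program B final stack: [6, 1, -9]
Same: no

Answer: no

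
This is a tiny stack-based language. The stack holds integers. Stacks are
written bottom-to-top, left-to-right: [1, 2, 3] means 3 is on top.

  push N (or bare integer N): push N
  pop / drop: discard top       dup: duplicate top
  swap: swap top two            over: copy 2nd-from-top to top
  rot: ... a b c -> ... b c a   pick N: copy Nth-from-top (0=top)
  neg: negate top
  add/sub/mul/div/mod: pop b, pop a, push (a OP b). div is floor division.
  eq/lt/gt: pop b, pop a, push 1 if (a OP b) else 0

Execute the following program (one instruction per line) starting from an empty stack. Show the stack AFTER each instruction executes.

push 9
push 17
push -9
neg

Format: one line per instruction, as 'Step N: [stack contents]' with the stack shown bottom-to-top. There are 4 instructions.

Step 1: [9]
Step 2: [9, 17]
Step 3: [9, 17, -9]
Step 4: [9, 17, 9]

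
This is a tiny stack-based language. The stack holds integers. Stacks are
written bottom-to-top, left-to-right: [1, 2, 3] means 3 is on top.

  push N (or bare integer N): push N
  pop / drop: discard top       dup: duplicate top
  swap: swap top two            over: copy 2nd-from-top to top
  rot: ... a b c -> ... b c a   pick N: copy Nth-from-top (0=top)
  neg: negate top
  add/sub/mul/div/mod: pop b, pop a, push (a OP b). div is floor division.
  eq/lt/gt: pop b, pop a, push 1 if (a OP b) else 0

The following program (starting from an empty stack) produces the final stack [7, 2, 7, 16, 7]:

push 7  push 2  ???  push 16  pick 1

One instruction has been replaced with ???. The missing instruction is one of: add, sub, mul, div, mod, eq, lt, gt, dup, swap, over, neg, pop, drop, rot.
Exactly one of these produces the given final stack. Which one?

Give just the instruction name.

Answer: over

Derivation:
Stack before ???: [7, 2]
Stack after ???:  [7, 2, 7]
The instruction that transforms [7, 2] -> [7, 2, 7] is: over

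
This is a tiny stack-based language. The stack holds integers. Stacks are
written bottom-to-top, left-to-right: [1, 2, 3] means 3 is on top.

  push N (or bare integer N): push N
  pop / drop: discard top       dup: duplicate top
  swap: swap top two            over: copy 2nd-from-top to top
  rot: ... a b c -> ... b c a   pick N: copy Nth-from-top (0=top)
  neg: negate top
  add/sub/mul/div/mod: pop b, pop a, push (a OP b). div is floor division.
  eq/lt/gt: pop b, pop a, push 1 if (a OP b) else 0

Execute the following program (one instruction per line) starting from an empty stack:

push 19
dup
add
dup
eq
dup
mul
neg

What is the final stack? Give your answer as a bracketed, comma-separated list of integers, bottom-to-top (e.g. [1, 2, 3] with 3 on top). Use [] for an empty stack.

After 'push 19': [19]
After 'dup': [19, 19]
After 'add': [38]
After 'dup': [38, 38]
After 'eq': [1]
After 'dup': [1, 1]
After 'mul': [1]
After 'neg': [-1]

Answer: [-1]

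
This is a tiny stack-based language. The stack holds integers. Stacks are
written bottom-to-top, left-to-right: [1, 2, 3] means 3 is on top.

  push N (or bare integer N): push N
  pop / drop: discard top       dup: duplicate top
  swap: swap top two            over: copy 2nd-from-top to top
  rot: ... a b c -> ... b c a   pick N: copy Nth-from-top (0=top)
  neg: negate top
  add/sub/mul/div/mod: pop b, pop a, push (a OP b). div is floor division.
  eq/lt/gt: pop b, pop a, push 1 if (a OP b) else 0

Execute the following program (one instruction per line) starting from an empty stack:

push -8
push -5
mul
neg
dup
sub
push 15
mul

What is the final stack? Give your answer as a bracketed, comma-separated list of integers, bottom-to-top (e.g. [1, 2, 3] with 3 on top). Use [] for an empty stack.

Answer: [0]

Derivation:
After 'push -8': [-8]
After 'push -5': [-8, -5]
After 'mul': [40]
After 'neg': [-40]
After 'dup': [-40, -40]
After 'sub': [0]
After 'push 15': [0, 15]
After 'mul': [0]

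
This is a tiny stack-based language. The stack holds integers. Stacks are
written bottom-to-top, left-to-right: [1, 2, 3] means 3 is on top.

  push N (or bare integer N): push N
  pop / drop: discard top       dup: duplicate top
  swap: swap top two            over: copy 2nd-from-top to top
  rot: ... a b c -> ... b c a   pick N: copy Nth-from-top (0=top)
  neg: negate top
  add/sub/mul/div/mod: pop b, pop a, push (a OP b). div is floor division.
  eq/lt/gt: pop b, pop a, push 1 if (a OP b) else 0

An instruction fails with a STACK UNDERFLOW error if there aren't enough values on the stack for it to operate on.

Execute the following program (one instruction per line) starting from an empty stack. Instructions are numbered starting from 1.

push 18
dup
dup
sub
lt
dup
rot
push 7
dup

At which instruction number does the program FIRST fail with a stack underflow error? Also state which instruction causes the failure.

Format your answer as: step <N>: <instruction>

Answer: step 7: rot

Derivation:
Step 1 ('push 18'): stack = [18], depth = 1
Step 2 ('dup'): stack = [18, 18], depth = 2
Step 3 ('dup'): stack = [18, 18, 18], depth = 3
Step 4 ('sub'): stack = [18, 0], depth = 2
Step 5 ('lt'): stack = [0], depth = 1
Step 6 ('dup'): stack = [0, 0], depth = 2
Step 7 ('rot'): needs 3 value(s) but depth is 2 — STACK UNDERFLOW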